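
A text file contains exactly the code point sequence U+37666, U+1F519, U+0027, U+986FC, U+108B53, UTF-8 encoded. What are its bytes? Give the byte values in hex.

U+37666: 4-byte form → F0 B7 99 A6.
U+1F519: 4-byte form → F0 9F 94 99.
U+0027: 1-byte form → 27.
U+986FC: 4-byte form → F2 98 9B BC.
U+108B53: 4-byte form → F4 88 AD 93.
Concatenated (17 bytes): F0 B7 99 A6 F0 9F 94 99 27 F2 98 9B BC F4 88 AD 93.

F0 B7 99 A6 F0 9F 94 99 27 F2 98 9B BC F4 88 AD 93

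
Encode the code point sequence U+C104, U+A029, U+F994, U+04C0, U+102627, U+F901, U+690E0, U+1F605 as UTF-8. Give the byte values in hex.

U+C104: 3-byte form → EC 84 84.
U+A029: 3-byte form → EA 80 A9.
U+F994: 3-byte form → EF A6 94.
U+04C0: 2-byte form → D3 80.
U+102627: 4-byte form → F4 82 98 A7.
U+F901: 3-byte form → EF A4 81.
U+690E0: 4-byte form → F1 A9 83 A0.
U+1F605: 4-byte form → F0 9F 98 85.
Concatenated (26 bytes): EC 84 84 EA 80 A9 EF A6 94 D3 80 F4 82 98 A7 EF A4 81 F1 A9 83 A0 F0 9F 98 85.

EC 84 84 EA 80 A9 EF A6 94 D3 80 F4 82 98 A7 EF A4 81 F1 A9 83 A0 F0 9F 98 85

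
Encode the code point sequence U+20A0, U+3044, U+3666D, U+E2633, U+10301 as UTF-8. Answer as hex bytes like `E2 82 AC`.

U+20A0: 3-byte form → E2 82 A0.
U+3044: 3-byte form → E3 81 84.
U+3666D: 4-byte form → F0 B6 99 AD.
U+E2633: 4-byte form → F3 A2 98 B3.
U+10301: 4-byte form → F0 90 8C 81.
Concatenated (18 bytes): E2 82 A0 E3 81 84 F0 B6 99 AD F3 A2 98 B3 F0 90 8C 81.

E2 82 A0 E3 81 84 F0 B6 99 AD F3 A2 98 B3 F0 90 8C 81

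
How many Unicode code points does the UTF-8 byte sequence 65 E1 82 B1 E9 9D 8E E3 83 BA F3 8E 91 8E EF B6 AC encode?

6

Byte at offset 0: 0x65 = 01100101 → 1-byte char (#1). Advance 1.
Byte at offset 1: 0xE1 = 11100001 → 3-byte char (#2). Advance 3.
Byte at offset 4: 0xE9 = 11101001 → 3-byte char (#3). Advance 3.
Byte at offset 7: 0xE3 = 11100011 → 3-byte char (#4). Advance 3.
Byte at offset 10: 0xF3 = 11110011 → 4-byte char (#5). Advance 4.
Byte at offset 14: 0xEF = 11101111 → 3-byte char (#6). Advance 3.
Reached end at offset 17 after 6 code points.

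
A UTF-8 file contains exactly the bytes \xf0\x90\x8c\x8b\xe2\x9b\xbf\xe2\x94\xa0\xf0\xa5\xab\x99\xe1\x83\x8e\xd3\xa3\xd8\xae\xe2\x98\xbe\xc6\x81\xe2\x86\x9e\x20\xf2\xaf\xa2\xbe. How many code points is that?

12

Byte at offset 0: 0xF0 = 11110000 → 4-byte char (#1). Advance 4.
Byte at offset 4: 0xE2 = 11100010 → 3-byte char (#2). Advance 3.
Byte at offset 7: 0xE2 = 11100010 → 3-byte char (#3). Advance 3.
Byte at offset 10: 0xF0 = 11110000 → 4-byte char (#4). Advance 4.
Byte at offset 14: 0xE1 = 11100001 → 3-byte char (#5). Advance 3.
Byte at offset 17: 0xD3 = 11010011 → 2-byte char (#6). Advance 2.
Byte at offset 19: 0xD8 = 11011000 → 2-byte char (#7). Advance 2.
Byte at offset 21: 0xE2 = 11100010 → 3-byte char (#8). Advance 3.
Byte at offset 24: 0xC6 = 11000110 → 2-byte char (#9). Advance 2.
Byte at offset 26: 0xE2 = 11100010 → 3-byte char (#10). Advance 3.
Byte at offset 29: 0x20 = 00100000 → 1-byte char (#11). Advance 1.
Byte at offset 30: 0xF2 = 11110010 → 4-byte char (#12). Advance 4.
Reached end at offset 34 after 12 code points.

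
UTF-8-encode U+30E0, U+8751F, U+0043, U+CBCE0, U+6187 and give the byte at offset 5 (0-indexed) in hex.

U+30E0 → 3-byte form E3 83 A0 at offsets 0–2.
U+8751F → 4-byte form F2 87 94 9F at offsets 3–6.
Offset 5 falls in char 2's range; it's byte 3 of F2 87 94 9F = 0x94.

0x94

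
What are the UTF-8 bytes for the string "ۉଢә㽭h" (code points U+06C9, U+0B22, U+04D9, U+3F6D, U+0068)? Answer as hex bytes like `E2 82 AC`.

DB 89 E0 AC A2 D3 99 E3 BD AD 68

U+06C9: 2-byte form → DB 89.
U+0B22: 3-byte form → E0 AC A2.
U+04D9: 2-byte form → D3 99.
U+3F6D: 3-byte form → E3 BD AD.
U+0068: 1-byte form → 68.
Concatenated (11 bytes): DB 89 E0 AC A2 D3 99 E3 BD AD 68.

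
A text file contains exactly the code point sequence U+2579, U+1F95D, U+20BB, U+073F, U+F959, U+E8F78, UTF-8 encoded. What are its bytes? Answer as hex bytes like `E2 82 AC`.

E2 95 B9 F0 9F A5 9D E2 82 BB DC BF EF A5 99 F3 A8 BD B8

U+2579: 3-byte form → E2 95 B9.
U+1F95D: 4-byte form → F0 9F A5 9D.
U+20BB: 3-byte form → E2 82 BB.
U+073F: 2-byte form → DC BF.
U+F959: 3-byte form → EF A5 99.
U+E8F78: 4-byte form → F3 A8 BD B8.
Concatenated (19 bytes): E2 95 B9 F0 9F A5 9D E2 82 BB DC BF EF A5 99 F3 A8 BD B8.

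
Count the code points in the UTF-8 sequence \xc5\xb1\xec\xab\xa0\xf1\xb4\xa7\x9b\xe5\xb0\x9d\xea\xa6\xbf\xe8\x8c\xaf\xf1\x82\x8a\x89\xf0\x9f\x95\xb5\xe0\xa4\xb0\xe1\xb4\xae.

Byte at offset 0: 0xC5 = 11000101 → 2-byte char (#1). Advance 2.
Byte at offset 2: 0xEC = 11101100 → 3-byte char (#2). Advance 3.
Byte at offset 5: 0xF1 = 11110001 → 4-byte char (#3). Advance 4.
Byte at offset 9: 0xE5 = 11100101 → 3-byte char (#4). Advance 3.
Byte at offset 12: 0xEA = 11101010 → 3-byte char (#5). Advance 3.
Byte at offset 15: 0xE8 = 11101000 → 3-byte char (#6). Advance 3.
Byte at offset 18: 0xF1 = 11110001 → 4-byte char (#7). Advance 4.
Byte at offset 22: 0xF0 = 11110000 → 4-byte char (#8). Advance 4.
Byte at offset 26: 0xE0 = 11100000 → 3-byte char (#9). Advance 3.
Byte at offset 29: 0xE1 = 11100001 → 3-byte char (#10). Advance 3.
Reached end at offset 32 after 10 code points.

10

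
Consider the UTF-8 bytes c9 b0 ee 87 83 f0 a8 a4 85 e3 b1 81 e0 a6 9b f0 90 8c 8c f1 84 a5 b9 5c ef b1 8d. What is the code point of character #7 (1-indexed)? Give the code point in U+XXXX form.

U+44979

Offset 0: leading byte 0xC9 = 11001001 → 2-byte char #1 = C9 B0.
Offset 2: leading byte 0xEE = 11101110 → 3-byte char #2 = EE 87 83.
Offset 5: leading byte 0xF0 = 11110000 → 4-byte char #3 = F0 A8 A4 85.
Offset 9: leading byte 0xE3 = 11100011 → 3-byte char #4 = E3 B1 81.
Offset 12: leading byte 0xE0 = 11100000 → 3-byte char #5 = E0 A6 9B.
Offset 15: leading byte 0xF0 = 11110000 → 4-byte char #6 = F0 90 8C 8C.
Offset 19: leading byte 0xF1 = 11110001 → 4-byte char #7 = F1 84 A5 B9.
Leading byte 0xF1 = 11110001 matches 11110xxx → 4-byte sequence.
Byte 1: 0xF1 = 11110001, payload 001 (3 bits).
Byte 2: 0x84 = 10000100 (10xxxxxx ✓), payload 000100.
Byte 3: 0xA5 = 10100101 (10xxxxxx ✓), payload 100101.
Byte 4: 0xB9 = 10111001 (10xxxxxx ✓), payload 111001.
Concatenate: 001000100100101111001 = 0x44979 (21 bits → U+44979).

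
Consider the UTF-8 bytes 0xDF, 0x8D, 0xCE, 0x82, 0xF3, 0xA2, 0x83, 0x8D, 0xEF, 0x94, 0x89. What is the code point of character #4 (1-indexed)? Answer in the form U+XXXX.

U+F509

Offset 0: leading byte 0xDF = 11011111 → 2-byte char #1 = DF 8D.
Offset 2: leading byte 0xCE = 11001110 → 2-byte char #2 = CE 82.
Offset 4: leading byte 0xF3 = 11110011 → 4-byte char #3 = F3 A2 83 8D.
Offset 8: leading byte 0xEF = 11101111 → 3-byte char #4 = EF 94 89.
Leading byte 0xEF = 11101111 matches 1110xxxx → 3-byte sequence.
Byte 1: 0xEF = 11101111, payload 1111 (4 bits).
Byte 2: 0x94 = 10010100 (10xxxxxx ✓), payload 010100.
Byte 3: 0x89 = 10001001 (10xxxxxx ✓), payload 001001.
Concatenate: 1111010100001001 = 0xF509 (16 bits → U+F509).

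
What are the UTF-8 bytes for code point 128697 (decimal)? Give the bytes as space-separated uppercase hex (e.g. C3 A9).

F0 9F 9A B9

U+1F6B9 = 0x1F6B9 = 128697 decimal. In range U+10000–U+10FFFF → 4-byte form: 11110xxx 10xxxxxx 10xxxxxx 10xxxxxx.
Binary (21 bits): 000011111011010111001.
Split 3+6+6+6: 000 | 011111 | 011010 | 111001.
Byte 1: 11110000 = 0xF0.
Byte 2: 10011111 = 0x9F.
Byte 3: 10011010 = 0x9A.
Byte 4: 10111001 = 0xB9.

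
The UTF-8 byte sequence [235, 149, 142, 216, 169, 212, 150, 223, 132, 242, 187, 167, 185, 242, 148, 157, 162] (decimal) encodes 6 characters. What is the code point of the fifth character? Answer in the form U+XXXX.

U+BB9F9

Offset 0: leading byte 0xEB = 11101011 → 3-byte char #1 = EB 95 8E.
Offset 3: leading byte 0xD8 = 11011000 → 2-byte char #2 = D8 A9.
Offset 5: leading byte 0xD4 = 11010100 → 2-byte char #3 = D4 96.
Offset 7: leading byte 0xDF = 11011111 → 2-byte char #4 = DF 84.
Offset 9: leading byte 0xF2 = 11110010 → 4-byte char #5 = F2 BB A7 B9.
Leading byte 0xF2 = 11110010 matches 11110xxx → 4-byte sequence.
Byte 1: 0xF2 = 11110010, payload 010 (3 bits).
Byte 2: 0xBB = 10111011 (10xxxxxx ✓), payload 111011.
Byte 3: 0xA7 = 10100111 (10xxxxxx ✓), payload 100111.
Byte 4: 0xB9 = 10111001 (10xxxxxx ✓), payload 111001.
Concatenate: 010111011100111111001 = 0xBB9F9 (21 bits → U+BB9F9).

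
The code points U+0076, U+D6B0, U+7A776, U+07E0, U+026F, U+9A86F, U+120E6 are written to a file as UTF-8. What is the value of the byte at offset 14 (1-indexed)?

1-indexed offset 14 is 0-indexed offset 13.
U+0076 → 1-byte form 76 at offsets 0–0.
U+D6B0 → 3-byte form ED 9A B0 at offsets 1–3.
U+7A776 → 4-byte form F1 BA 9D B6 at offsets 4–7.
U+07E0 → 2-byte form DF A0 at offsets 8–9.
U+026F → 2-byte form C9 AF at offsets 10–11.
U+9A86F → 4-byte form F2 9A A1 AF at offsets 12–15.
Offset 13 falls in char 6's range; it's byte 2 of F2 9A A1 AF = 0x9A.

0x9A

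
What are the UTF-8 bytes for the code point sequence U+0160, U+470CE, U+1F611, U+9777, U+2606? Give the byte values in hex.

U+0160: 2-byte form → C5 A0.
U+470CE: 4-byte form → F1 87 83 8E.
U+1F611: 4-byte form → F0 9F 98 91.
U+9777: 3-byte form → E9 9D B7.
U+2606: 3-byte form → E2 98 86.
Concatenated (16 bytes): C5 A0 F1 87 83 8E F0 9F 98 91 E9 9D B7 E2 98 86.

C5 A0 F1 87 83 8E F0 9F 98 91 E9 9D B7 E2 98 86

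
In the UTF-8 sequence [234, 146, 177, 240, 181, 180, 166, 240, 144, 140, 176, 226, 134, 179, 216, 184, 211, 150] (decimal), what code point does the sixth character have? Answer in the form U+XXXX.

U+04D6

Offset 0: leading byte 0xEA = 11101010 → 3-byte char #1 = EA 92 B1.
Offset 3: leading byte 0xF0 = 11110000 → 4-byte char #2 = F0 B5 B4 A6.
Offset 7: leading byte 0xF0 = 11110000 → 4-byte char #3 = F0 90 8C B0.
Offset 11: leading byte 0xE2 = 11100010 → 3-byte char #4 = E2 86 B3.
Offset 14: leading byte 0xD8 = 11011000 → 2-byte char #5 = D8 B8.
Offset 16: leading byte 0xD3 = 11010011 → 2-byte char #6 = D3 96.
Leading byte 0xD3 = 11010011 matches 110xxxxx → 2-byte sequence.
Byte 1: 0xD3 = 11010011, payload 10011 (5 bits).
Byte 2: 0x96 = 10010110 (10xxxxxx ✓), payload 010110.
Concatenate: 10011010110 = 0x4D6 (11 bits → U+04D6).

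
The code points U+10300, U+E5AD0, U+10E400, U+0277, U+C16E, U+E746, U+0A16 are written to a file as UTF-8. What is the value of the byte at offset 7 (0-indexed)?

0x90

U+10300 → 4-byte form F0 90 8C 80 at offsets 0–3.
U+E5AD0 → 4-byte form F3 A5 AB 90 at offsets 4–7.
Offset 7 falls in char 2's range; it's byte 4 of F3 A5 AB 90 = 0x90.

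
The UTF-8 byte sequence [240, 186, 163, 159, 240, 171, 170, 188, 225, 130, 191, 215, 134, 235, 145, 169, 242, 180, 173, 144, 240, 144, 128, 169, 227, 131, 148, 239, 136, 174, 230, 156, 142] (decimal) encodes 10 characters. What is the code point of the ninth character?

U+F22E

Offset 0: leading byte 0xF0 = 11110000 → 4-byte char #1 = F0 BA A3 9F.
Offset 4: leading byte 0xF0 = 11110000 → 4-byte char #2 = F0 AB AA BC.
Offset 8: leading byte 0xE1 = 11100001 → 3-byte char #3 = E1 82 BF.
Offset 11: leading byte 0xD7 = 11010111 → 2-byte char #4 = D7 86.
Offset 13: leading byte 0xEB = 11101011 → 3-byte char #5 = EB 91 A9.
Offset 16: leading byte 0xF2 = 11110010 → 4-byte char #6 = F2 B4 AD 90.
Offset 20: leading byte 0xF0 = 11110000 → 4-byte char #7 = F0 90 80 A9.
Offset 24: leading byte 0xE3 = 11100011 → 3-byte char #8 = E3 83 94.
Offset 27: leading byte 0xEF = 11101111 → 3-byte char #9 = EF 88 AE.
Leading byte 0xEF = 11101111 matches 1110xxxx → 3-byte sequence.
Byte 1: 0xEF = 11101111, payload 1111 (4 bits).
Byte 2: 0x88 = 10001000 (10xxxxxx ✓), payload 001000.
Byte 3: 0xAE = 10101110 (10xxxxxx ✓), payload 101110.
Concatenate: 1111001000101110 = 0xF22E (16 bits → U+F22E).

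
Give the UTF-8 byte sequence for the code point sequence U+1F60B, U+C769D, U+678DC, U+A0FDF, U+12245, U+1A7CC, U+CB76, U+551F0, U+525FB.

U+1F60B: 4-byte form → F0 9F 98 8B.
U+C769D: 4-byte form → F3 87 9A 9D.
U+678DC: 4-byte form → F1 A7 A3 9C.
U+A0FDF: 4-byte form → F2 A0 BF 9F.
U+12245: 4-byte form → F0 92 89 85.
U+1A7CC: 4-byte form → F0 9A 9F 8C.
U+CB76: 3-byte form → EC AD B6.
U+551F0: 4-byte form → F1 95 87 B0.
U+525FB: 4-byte form → F1 92 97 BB.
Concatenated (35 bytes): F0 9F 98 8B F3 87 9A 9D F1 A7 A3 9C F2 A0 BF 9F F0 92 89 85 F0 9A 9F 8C EC AD B6 F1 95 87 B0 F1 92 97 BB.

F0 9F 98 8B F3 87 9A 9D F1 A7 A3 9C F2 A0 BF 9F F0 92 89 85 F0 9A 9F 8C EC AD B6 F1 95 87 B0 F1 92 97 BB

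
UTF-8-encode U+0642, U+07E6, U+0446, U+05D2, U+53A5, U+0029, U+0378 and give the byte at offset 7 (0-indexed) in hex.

0x92

U+0642 → 2-byte form D9 82 at offsets 0–1.
U+07E6 → 2-byte form DF A6 at offsets 2–3.
U+0446 → 2-byte form D1 86 at offsets 4–5.
U+05D2 → 2-byte form D7 92 at offsets 6–7.
Offset 7 falls in char 4's range; it's byte 2 of D7 92 = 0x92.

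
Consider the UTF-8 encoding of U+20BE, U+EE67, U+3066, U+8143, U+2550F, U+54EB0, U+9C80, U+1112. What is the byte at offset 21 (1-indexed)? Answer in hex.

1-indexed offset 21 is 0-indexed offset 20.
U+20BE → 3-byte form E2 82 BE at offsets 0–2.
U+EE67 → 3-byte form EE B9 A7 at offsets 3–5.
U+3066 → 3-byte form E3 81 A6 at offsets 6–8.
U+8143 → 3-byte form E8 85 83 at offsets 9–11.
U+2550F → 4-byte form F0 A5 94 8F at offsets 12–15.
U+54EB0 → 4-byte form F1 94 BA B0 at offsets 16–19.
U+9C80 → 3-byte form E9 B2 80 at offsets 20–22.
Offset 20 falls in char 7's range; it's byte 1 of E9 B2 80 = 0xE9.

0xE9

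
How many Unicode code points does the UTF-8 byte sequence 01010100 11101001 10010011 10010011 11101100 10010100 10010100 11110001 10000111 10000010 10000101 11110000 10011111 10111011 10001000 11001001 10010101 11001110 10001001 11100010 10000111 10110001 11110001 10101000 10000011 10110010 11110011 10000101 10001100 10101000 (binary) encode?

10

Byte at offset 0: 0x54 = 01010100 → 1-byte char (#1). Advance 1.
Byte at offset 1: 0xE9 = 11101001 → 3-byte char (#2). Advance 3.
Byte at offset 4: 0xEC = 11101100 → 3-byte char (#3). Advance 3.
Byte at offset 7: 0xF1 = 11110001 → 4-byte char (#4). Advance 4.
Byte at offset 11: 0xF0 = 11110000 → 4-byte char (#5). Advance 4.
Byte at offset 15: 0xC9 = 11001001 → 2-byte char (#6). Advance 2.
Byte at offset 17: 0xCE = 11001110 → 2-byte char (#7). Advance 2.
Byte at offset 19: 0xE2 = 11100010 → 3-byte char (#8). Advance 3.
Byte at offset 22: 0xF1 = 11110001 → 4-byte char (#9). Advance 4.
Byte at offset 26: 0xF3 = 11110011 → 4-byte char (#10). Advance 4.
Reached end at offset 30 after 10 code points.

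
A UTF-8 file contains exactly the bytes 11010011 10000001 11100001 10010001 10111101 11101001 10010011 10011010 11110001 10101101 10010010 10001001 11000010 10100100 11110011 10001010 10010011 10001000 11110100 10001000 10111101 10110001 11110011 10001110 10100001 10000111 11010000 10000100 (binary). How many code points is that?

Byte at offset 0: 0xD3 = 11010011 → 2-byte char (#1). Advance 2.
Byte at offset 2: 0xE1 = 11100001 → 3-byte char (#2). Advance 3.
Byte at offset 5: 0xE9 = 11101001 → 3-byte char (#3). Advance 3.
Byte at offset 8: 0xF1 = 11110001 → 4-byte char (#4). Advance 4.
Byte at offset 12: 0xC2 = 11000010 → 2-byte char (#5). Advance 2.
Byte at offset 14: 0xF3 = 11110011 → 4-byte char (#6). Advance 4.
Byte at offset 18: 0xF4 = 11110100 → 4-byte char (#7). Advance 4.
Byte at offset 22: 0xF3 = 11110011 → 4-byte char (#8). Advance 4.
Byte at offset 26: 0xD0 = 11010000 → 2-byte char (#9). Advance 2.
Reached end at offset 28 after 9 code points.

9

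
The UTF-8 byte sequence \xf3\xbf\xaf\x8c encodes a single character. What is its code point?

U+FFBCC

Leading byte 0xF3 = 11110011 matches 11110xxx → 4-byte sequence.
Byte 1: 0xF3 = 11110011, payload 011 (3 bits).
Byte 2: 0xBF = 10111111 (10xxxxxx ✓), payload 111111.
Byte 3: 0xAF = 10101111 (10xxxxxx ✓), payload 101111.
Byte 4: 0x8C = 10001100 (10xxxxxx ✓), payload 001100.
Concatenate: 011111111101111001100 = 0xFFBCC (21 bits → U+FFBCC).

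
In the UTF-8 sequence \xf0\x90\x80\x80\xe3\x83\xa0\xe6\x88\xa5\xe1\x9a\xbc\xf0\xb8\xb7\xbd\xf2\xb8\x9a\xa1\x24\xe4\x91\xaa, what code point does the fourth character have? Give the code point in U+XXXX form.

U+16BC

Offset 0: leading byte 0xF0 = 11110000 → 4-byte char #1 = F0 90 80 80.
Offset 4: leading byte 0xE3 = 11100011 → 3-byte char #2 = E3 83 A0.
Offset 7: leading byte 0xE6 = 11100110 → 3-byte char #3 = E6 88 A5.
Offset 10: leading byte 0xE1 = 11100001 → 3-byte char #4 = E1 9A BC.
Leading byte 0xE1 = 11100001 matches 1110xxxx → 3-byte sequence.
Byte 1: 0xE1 = 11100001, payload 0001 (4 bits).
Byte 2: 0x9A = 10011010 (10xxxxxx ✓), payload 011010.
Byte 3: 0xBC = 10111100 (10xxxxxx ✓), payload 111100.
Concatenate: 0001011010111100 = 0x16BC (16 bits → U+16BC).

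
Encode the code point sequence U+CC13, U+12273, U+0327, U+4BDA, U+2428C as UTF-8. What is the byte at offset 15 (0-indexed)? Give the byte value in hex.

0x8C

U+CC13 → 3-byte form EC B0 93 at offsets 0–2.
U+12273 → 4-byte form F0 92 89 B3 at offsets 3–6.
U+0327 → 2-byte form CC A7 at offsets 7–8.
U+4BDA → 3-byte form E4 AF 9A at offsets 9–11.
U+2428C → 4-byte form F0 A4 8A 8C at offsets 12–15.
Offset 15 falls in char 5's range; it's byte 4 of F0 A4 8A 8C = 0x8C.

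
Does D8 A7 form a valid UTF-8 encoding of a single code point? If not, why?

Leading byte 0xD8 = 11011000 → 2-byte form.
Continuation bytes 0xA7=10100111 all match 10xxxxxx.
Decoded value 0x627 is ≥ 0x80 (shortest form) and not a surrogate.

valid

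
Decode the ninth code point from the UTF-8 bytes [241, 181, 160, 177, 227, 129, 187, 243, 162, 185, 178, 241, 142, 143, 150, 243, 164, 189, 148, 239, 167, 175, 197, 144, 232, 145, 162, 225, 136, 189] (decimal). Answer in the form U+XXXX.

Offset 0: leading byte 0xF1 = 11110001 → 4-byte char #1 = F1 B5 A0 B1.
Offset 4: leading byte 0xE3 = 11100011 → 3-byte char #2 = E3 81 BB.
Offset 7: leading byte 0xF3 = 11110011 → 4-byte char #3 = F3 A2 B9 B2.
Offset 11: leading byte 0xF1 = 11110001 → 4-byte char #4 = F1 8E 8F 96.
Offset 15: leading byte 0xF3 = 11110011 → 4-byte char #5 = F3 A4 BD 94.
Offset 19: leading byte 0xEF = 11101111 → 3-byte char #6 = EF A7 AF.
Offset 22: leading byte 0xC5 = 11000101 → 2-byte char #7 = C5 90.
Offset 24: leading byte 0xE8 = 11101000 → 3-byte char #8 = E8 91 A2.
Offset 27: leading byte 0xE1 = 11100001 → 3-byte char #9 = E1 88 BD.
Leading byte 0xE1 = 11100001 matches 1110xxxx → 3-byte sequence.
Byte 1: 0xE1 = 11100001, payload 0001 (4 bits).
Byte 2: 0x88 = 10001000 (10xxxxxx ✓), payload 001000.
Byte 3: 0xBD = 10111101 (10xxxxxx ✓), payload 111101.
Concatenate: 0001001000111101 = 0x123D (16 bits → U+123D).

U+123D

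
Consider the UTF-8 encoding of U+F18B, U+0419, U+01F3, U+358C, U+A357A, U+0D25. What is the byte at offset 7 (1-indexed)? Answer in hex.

0xB3

1-indexed offset 7 is 0-indexed offset 6.
U+F18B → 3-byte form EF 86 8B at offsets 0–2.
U+0419 → 2-byte form D0 99 at offsets 3–4.
U+01F3 → 2-byte form C7 B3 at offsets 5–6.
Offset 6 falls in char 3's range; it's byte 2 of C7 B3 = 0xB3.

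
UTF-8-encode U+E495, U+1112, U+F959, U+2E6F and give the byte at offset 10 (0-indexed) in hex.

U+E495 → 3-byte form EE 92 95 at offsets 0–2.
U+1112 → 3-byte form E1 84 92 at offsets 3–5.
U+F959 → 3-byte form EF A5 99 at offsets 6–8.
U+2E6F → 3-byte form E2 B9 AF at offsets 9–11.
Offset 10 falls in char 4's range; it's byte 2 of E2 B9 AF = 0xB9.

0xB9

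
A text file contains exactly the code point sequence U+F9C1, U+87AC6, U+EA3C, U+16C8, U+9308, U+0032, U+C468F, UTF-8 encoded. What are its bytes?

EF A7 81 F2 87 AB 86 EE A8 BC E1 9B 88 E9 8C 88 32 F3 84 9A 8F

U+F9C1: 3-byte form → EF A7 81.
U+87AC6: 4-byte form → F2 87 AB 86.
U+EA3C: 3-byte form → EE A8 BC.
U+16C8: 3-byte form → E1 9B 88.
U+9308: 3-byte form → E9 8C 88.
U+0032: 1-byte form → 32.
U+C468F: 4-byte form → F3 84 9A 8F.
Concatenated (21 bytes): EF A7 81 F2 87 AB 86 EE A8 BC E1 9B 88 E9 8C 88 32 F3 84 9A 8F.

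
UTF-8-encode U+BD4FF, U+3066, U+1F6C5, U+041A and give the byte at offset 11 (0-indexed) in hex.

0xD0

U+BD4FF → 4-byte form F2 BD 93 BF at offsets 0–3.
U+3066 → 3-byte form E3 81 A6 at offsets 4–6.
U+1F6C5 → 4-byte form F0 9F 9B 85 at offsets 7–10.
U+041A → 2-byte form D0 9A at offsets 11–12.
Offset 11 falls in char 4's range; it's byte 1 of D0 9A = 0xD0.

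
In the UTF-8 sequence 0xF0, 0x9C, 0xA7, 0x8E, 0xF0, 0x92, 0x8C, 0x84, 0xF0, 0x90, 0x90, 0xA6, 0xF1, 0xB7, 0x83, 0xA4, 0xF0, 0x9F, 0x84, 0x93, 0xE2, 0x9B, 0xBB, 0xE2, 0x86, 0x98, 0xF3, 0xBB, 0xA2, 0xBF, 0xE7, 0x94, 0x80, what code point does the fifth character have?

U+1F113

Offset 0: leading byte 0xF0 = 11110000 → 4-byte char #1 = F0 9C A7 8E.
Offset 4: leading byte 0xF0 = 11110000 → 4-byte char #2 = F0 92 8C 84.
Offset 8: leading byte 0xF0 = 11110000 → 4-byte char #3 = F0 90 90 A6.
Offset 12: leading byte 0xF1 = 11110001 → 4-byte char #4 = F1 B7 83 A4.
Offset 16: leading byte 0xF0 = 11110000 → 4-byte char #5 = F0 9F 84 93.
Leading byte 0xF0 = 11110000 matches 11110xxx → 4-byte sequence.
Byte 1: 0xF0 = 11110000, payload 000 (3 bits).
Byte 2: 0x9F = 10011111 (10xxxxxx ✓), payload 011111.
Byte 3: 0x84 = 10000100 (10xxxxxx ✓), payload 000100.
Byte 4: 0x93 = 10010011 (10xxxxxx ✓), payload 010011.
Concatenate: 000011111000100010011 = 0x1F113 (21 bits → U+1F113).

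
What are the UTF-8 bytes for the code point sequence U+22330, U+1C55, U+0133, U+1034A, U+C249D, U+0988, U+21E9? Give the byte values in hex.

F0 A2 8C B0 E1 B1 95 C4 B3 F0 90 8D 8A F3 82 92 9D E0 A6 88 E2 87 A9

U+22330: 4-byte form → F0 A2 8C B0.
U+1C55: 3-byte form → E1 B1 95.
U+0133: 2-byte form → C4 B3.
U+1034A: 4-byte form → F0 90 8D 8A.
U+C249D: 4-byte form → F3 82 92 9D.
U+0988: 3-byte form → E0 A6 88.
U+21E9: 3-byte form → E2 87 A9.
Concatenated (23 bytes): F0 A2 8C B0 E1 B1 95 C4 B3 F0 90 8D 8A F3 82 92 9D E0 A6 88 E2 87 A9.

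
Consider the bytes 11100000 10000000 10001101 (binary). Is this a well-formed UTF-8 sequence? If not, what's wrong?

invalid (overlong encoding)

Leading byte 0xE0 = 11100000 → 3-byte form.
Continuation bytes all match 10xxxxxx. Payload decodes to 0xD.
But 0xD < 0x800, the minimum for a 3-byte sequence — this is an overlong encoding.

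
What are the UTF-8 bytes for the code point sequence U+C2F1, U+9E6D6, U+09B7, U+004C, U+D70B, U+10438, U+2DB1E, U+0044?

EC 8B B1 F2 9E 9B 96 E0 A6 B7 4C ED 9C 8B F0 90 90 B8 F0 AD AC 9E 44

U+C2F1: 3-byte form → EC 8B B1.
U+9E6D6: 4-byte form → F2 9E 9B 96.
U+09B7: 3-byte form → E0 A6 B7.
U+004C: 1-byte form → 4C.
U+D70B: 3-byte form → ED 9C 8B.
U+10438: 4-byte form → F0 90 90 B8.
U+2DB1E: 4-byte form → F0 AD AC 9E.
U+0044: 1-byte form → 44.
Concatenated (23 bytes): EC 8B B1 F2 9E 9B 96 E0 A6 B7 4C ED 9C 8B F0 90 90 B8 F0 AD AC 9E 44.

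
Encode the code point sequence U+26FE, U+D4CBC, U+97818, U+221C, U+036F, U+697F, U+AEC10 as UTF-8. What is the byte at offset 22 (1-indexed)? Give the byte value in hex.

0xB0

1-indexed offset 22 is 0-indexed offset 21.
U+26FE → 3-byte form E2 9B BE at offsets 0–2.
U+D4CBC → 4-byte form F3 94 B2 BC at offsets 3–6.
U+97818 → 4-byte form F2 97 A0 98 at offsets 7–10.
U+221C → 3-byte form E2 88 9C at offsets 11–13.
U+036F → 2-byte form CD AF at offsets 14–15.
U+697F → 3-byte form E6 A5 BF at offsets 16–18.
U+AEC10 → 4-byte form F2 AE B0 90 at offsets 19–22.
Offset 21 falls in char 7's range; it's byte 3 of F2 AE B0 90 = 0xB0.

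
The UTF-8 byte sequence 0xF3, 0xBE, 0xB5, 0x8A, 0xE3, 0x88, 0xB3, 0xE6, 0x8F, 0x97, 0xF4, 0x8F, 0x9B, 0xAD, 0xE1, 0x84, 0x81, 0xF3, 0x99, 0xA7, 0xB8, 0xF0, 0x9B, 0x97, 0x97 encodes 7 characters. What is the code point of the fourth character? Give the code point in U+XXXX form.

Offset 0: leading byte 0xF3 = 11110011 → 4-byte char #1 = F3 BE B5 8A.
Offset 4: leading byte 0xE3 = 11100011 → 3-byte char #2 = E3 88 B3.
Offset 7: leading byte 0xE6 = 11100110 → 3-byte char #3 = E6 8F 97.
Offset 10: leading byte 0xF4 = 11110100 → 4-byte char #4 = F4 8F 9B AD.
Leading byte 0xF4 = 11110100 matches 11110xxx → 4-byte sequence.
Byte 1: 0xF4 = 11110100, payload 100 (3 bits).
Byte 2: 0x8F = 10001111 (10xxxxxx ✓), payload 001111.
Byte 3: 0x9B = 10011011 (10xxxxxx ✓), payload 011011.
Byte 4: 0xAD = 10101101 (10xxxxxx ✓), payload 101101.
Concatenate: 100001111011011101101 = 0x10F6ED (21 bits → U+10F6ED).

U+10F6ED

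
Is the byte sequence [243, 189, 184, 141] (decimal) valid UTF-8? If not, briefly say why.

valid

Leading byte 0xF3 = 11110011 → 4-byte form.
Continuation bytes 0xBD=10111101, 0xB8=10111000, 0x8D=10001101 all match 10xxxxxx.
Decoded value 0xFDE0D is ≥ 0x10000 (shortest form) and not a surrogate.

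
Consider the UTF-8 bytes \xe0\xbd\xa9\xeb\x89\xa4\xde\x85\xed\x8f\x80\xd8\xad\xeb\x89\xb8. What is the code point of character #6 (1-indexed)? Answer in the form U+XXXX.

Offset 0: leading byte 0xE0 = 11100000 → 3-byte char #1 = E0 BD A9.
Offset 3: leading byte 0xEB = 11101011 → 3-byte char #2 = EB 89 A4.
Offset 6: leading byte 0xDE = 11011110 → 2-byte char #3 = DE 85.
Offset 8: leading byte 0xED = 11101101 → 3-byte char #4 = ED 8F 80.
Offset 11: leading byte 0xD8 = 11011000 → 2-byte char #5 = D8 AD.
Offset 13: leading byte 0xEB = 11101011 → 3-byte char #6 = EB 89 B8.
Leading byte 0xEB = 11101011 matches 1110xxxx → 3-byte sequence.
Byte 1: 0xEB = 11101011, payload 1011 (4 bits).
Byte 2: 0x89 = 10001001 (10xxxxxx ✓), payload 001001.
Byte 3: 0xB8 = 10111000 (10xxxxxx ✓), payload 111000.
Concatenate: 1011001001111000 = 0xB278 (16 bits → U+B278).

U+B278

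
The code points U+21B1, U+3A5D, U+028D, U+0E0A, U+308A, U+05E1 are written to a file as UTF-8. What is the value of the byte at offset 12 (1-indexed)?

0xE3

1-indexed offset 12 is 0-indexed offset 11.
U+21B1 → 3-byte form E2 86 B1 at offsets 0–2.
U+3A5D → 3-byte form E3 A9 9D at offsets 3–5.
U+028D → 2-byte form CA 8D at offsets 6–7.
U+0E0A → 3-byte form E0 B8 8A at offsets 8–10.
U+308A → 3-byte form E3 82 8A at offsets 11–13.
Offset 11 falls in char 5's range; it's byte 1 of E3 82 8A = 0xE3.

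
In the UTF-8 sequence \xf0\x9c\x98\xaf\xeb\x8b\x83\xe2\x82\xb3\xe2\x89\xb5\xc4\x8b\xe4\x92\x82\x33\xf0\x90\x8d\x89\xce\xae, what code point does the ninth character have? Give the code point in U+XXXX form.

U+03AE

Offset 0: leading byte 0xF0 = 11110000 → 4-byte char #1 = F0 9C 98 AF.
Offset 4: leading byte 0xEB = 11101011 → 3-byte char #2 = EB 8B 83.
Offset 7: leading byte 0xE2 = 11100010 → 3-byte char #3 = E2 82 B3.
Offset 10: leading byte 0xE2 = 11100010 → 3-byte char #4 = E2 89 B5.
Offset 13: leading byte 0xC4 = 11000100 → 2-byte char #5 = C4 8B.
Offset 15: leading byte 0xE4 = 11100100 → 3-byte char #6 = E4 92 82.
Offset 18: leading byte 0x33 = 00110011 → 1-byte char #7 = 33.
Offset 19: leading byte 0xF0 = 11110000 → 4-byte char #8 = F0 90 8D 89.
Offset 23: leading byte 0xCE = 11001110 → 2-byte char #9 = CE AE.
Leading byte 0xCE = 11001110 matches 110xxxxx → 2-byte sequence.
Byte 1: 0xCE = 11001110, payload 01110 (5 bits).
Byte 2: 0xAE = 10101110 (10xxxxxx ✓), payload 101110.
Concatenate: 01110101110 = 0x3AE (11 bits → U+03AE).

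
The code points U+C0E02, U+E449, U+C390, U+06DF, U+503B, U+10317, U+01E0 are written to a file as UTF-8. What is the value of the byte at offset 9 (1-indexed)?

0x8E

1-indexed offset 9 is 0-indexed offset 8.
U+C0E02 → 4-byte form F3 80 B8 82 at offsets 0–3.
U+E449 → 3-byte form EE 91 89 at offsets 4–6.
U+C390 → 3-byte form EC 8E 90 at offsets 7–9.
Offset 8 falls in char 3's range; it's byte 2 of EC 8E 90 = 0x8E.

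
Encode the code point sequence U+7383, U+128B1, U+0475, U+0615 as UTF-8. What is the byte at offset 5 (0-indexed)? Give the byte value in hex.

0xA2

U+7383 → 3-byte form E7 8E 83 at offsets 0–2.
U+128B1 → 4-byte form F0 92 A2 B1 at offsets 3–6.
Offset 5 falls in char 2's range; it's byte 3 of F0 92 A2 B1 = 0xA2.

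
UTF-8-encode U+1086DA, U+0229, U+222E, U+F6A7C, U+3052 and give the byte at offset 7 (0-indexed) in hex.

0x88

U+1086DA → 4-byte form F4 88 9B 9A at offsets 0–3.
U+0229 → 2-byte form C8 A9 at offsets 4–5.
U+222E → 3-byte form E2 88 AE at offsets 6–8.
Offset 7 falls in char 3's range; it's byte 2 of E2 88 AE = 0x88.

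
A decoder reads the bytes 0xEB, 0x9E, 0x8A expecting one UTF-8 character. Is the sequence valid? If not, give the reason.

valid

Leading byte 0xEB = 11101011 → 3-byte form.
Continuation bytes 0x9E=10011110, 0x8A=10001010 all match 10xxxxxx.
Decoded value 0xB78A is ≥ 0x800 (shortest form) and not a surrogate.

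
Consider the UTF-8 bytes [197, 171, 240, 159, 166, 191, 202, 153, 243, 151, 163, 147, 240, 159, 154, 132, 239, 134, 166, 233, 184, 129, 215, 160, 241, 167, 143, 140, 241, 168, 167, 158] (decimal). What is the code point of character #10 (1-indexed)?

Offset 0: leading byte 0xC5 = 11000101 → 2-byte char #1 = C5 AB.
Offset 2: leading byte 0xF0 = 11110000 → 4-byte char #2 = F0 9F A6 BF.
Offset 6: leading byte 0xCA = 11001010 → 2-byte char #3 = CA 99.
Offset 8: leading byte 0xF3 = 11110011 → 4-byte char #4 = F3 97 A3 93.
Offset 12: leading byte 0xF0 = 11110000 → 4-byte char #5 = F0 9F 9A 84.
Offset 16: leading byte 0xEF = 11101111 → 3-byte char #6 = EF 86 A6.
Offset 19: leading byte 0xE9 = 11101001 → 3-byte char #7 = E9 B8 81.
Offset 22: leading byte 0xD7 = 11010111 → 2-byte char #8 = D7 A0.
Offset 24: leading byte 0xF1 = 11110001 → 4-byte char #9 = F1 A7 8F 8C.
Offset 28: leading byte 0xF1 = 11110001 → 4-byte char #10 = F1 A8 A7 9E.
Leading byte 0xF1 = 11110001 matches 11110xxx → 4-byte sequence.
Byte 1: 0xF1 = 11110001, payload 001 (3 bits).
Byte 2: 0xA8 = 10101000 (10xxxxxx ✓), payload 101000.
Byte 3: 0xA7 = 10100111 (10xxxxxx ✓), payload 100111.
Byte 4: 0x9E = 10011110 (10xxxxxx ✓), payload 011110.
Concatenate: 001101000100111011110 = 0x689DE (21 bits → U+689DE).

U+689DE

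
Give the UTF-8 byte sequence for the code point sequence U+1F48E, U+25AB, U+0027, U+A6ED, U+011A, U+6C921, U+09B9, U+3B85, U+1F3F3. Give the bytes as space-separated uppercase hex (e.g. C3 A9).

U+1F48E: 4-byte form → F0 9F 92 8E.
U+25AB: 3-byte form → E2 96 AB.
U+0027: 1-byte form → 27.
U+A6ED: 3-byte form → EA 9B AD.
U+011A: 2-byte form → C4 9A.
U+6C921: 4-byte form → F1 AC A4 A1.
U+09B9: 3-byte form → E0 A6 B9.
U+3B85: 3-byte form → E3 AE 85.
U+1F3F3: 4-byte form → F0 9F 8F B3.
Concatenated (27 bytes): F0 9F 92 8E E2 96 AB 27 EA 9B AD C4 9A F1 AC A4 A1 E0 A6 B9 E3 AE 85 F0 9F 8F B3.

F0 9F 92 8E E2 96 AB 27 EA 9B AD C4 9A F1 AC A4 A1 E0 A6 B9 E3 AE 85 F0 9F 8F B3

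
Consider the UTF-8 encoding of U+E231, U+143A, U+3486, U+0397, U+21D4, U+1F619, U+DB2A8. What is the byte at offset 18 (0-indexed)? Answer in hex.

U+E231 → 3-byte form EE 88 B1 at offsets 0–2.
U+143A → 3-byte form E1 90 BA at offsets 3–5.
U+3486 → 3-byte form E3 92 86 at offsets 6–8.
U+0397 → 2-byte form CE 97 at offsets 9–10.
U+21D4 → 3-byte form E2 87 94 at offsets 11–13.
U+1F619 → 4-byte form F0 9F 98 99 at offsets 14–17.
U+DB2A8 → 4-byte form F3 9B 8A A8 at offsets 18–21.
Offset 18 falls in char 7's range; it's byte 1 of F3 9B 8A A8 = 0xF3.

0xF3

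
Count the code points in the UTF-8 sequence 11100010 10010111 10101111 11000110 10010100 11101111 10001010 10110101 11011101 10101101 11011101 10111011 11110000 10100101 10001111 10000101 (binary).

6

Byte at offset 0: 0xE2 = 11100010 → 3-byte char (#1). Advance 3.
Byte at offset 3: 0xC6 = 11000110 → 2-byte char (#2). Advance 2.
Byte at offset 5: 0xEF = 11101111 → 3-byte char (#3). Advance 3.
Byte at offset 8: 0xDD = 11011101 → 2-byte char (#4). Advance 2.
Byte at offset 10: 0xDD = 11011101 → 2-byte char (#5). Advance 2.
Byte at offset 12: 0xF0 = 11110000 → 4-byte char (#6). Advance 4.
Reached end at offset 16 after 6 code points.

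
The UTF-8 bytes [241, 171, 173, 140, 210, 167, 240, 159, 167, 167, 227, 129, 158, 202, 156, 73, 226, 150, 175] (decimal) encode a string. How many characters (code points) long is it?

7

Byte at offset 0: 0xF1 = 11110001 → 4-byte char (#1). Advance 4.
Byte at offset 4: 0xD2 = 11010010 → 2-byte char (#2). Advance 2.
Byte at offset 6: 0xF0 = 11110000 → 4-byte char (#3). Advance 4.
Byte at offset 10: 0xE3 = 11100011 → 3-byte char (#4). Advance 3.
Byte at offset 13: 0xCA = 11001010 → 2-byte char (#5). Advance 2.
Byte at offset 15: 0x49 = 01001001 → 1-byte char (#6). Advance 1.
Byte at offset 16: 0xE2 = 11100010 → 3-byte char (#7). Advance 3.
Reached end at offset 19 after 7 code points.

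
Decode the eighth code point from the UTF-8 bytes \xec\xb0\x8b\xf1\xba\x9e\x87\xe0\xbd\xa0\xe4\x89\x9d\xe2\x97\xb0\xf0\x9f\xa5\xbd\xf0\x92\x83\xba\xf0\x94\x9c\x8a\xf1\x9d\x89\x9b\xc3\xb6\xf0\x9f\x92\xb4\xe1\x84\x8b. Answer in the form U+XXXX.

U+1470A

Offset 0: leading byte 0xEC = 11101100 → 3-byte char #1 = EC B0 8B.
Offset 3: leading byte 0xF1 = 11110001 → 4-byte char #2 = F1 BA 9E 87.
Offset 7: leading byte 0xE0 = 11100000 → 3-byte char #3 = E0 BD A0.
Offset 10: leading byte 0xE4 = 11100100 → 3-byte char #4 = E4 89 9D.
Offset 13: leading byte 0xE2 = 11100010 → 3-byte char #5 = E2 97 B0.
Offset 16: leading byte 0xF0 = 11110000 → 4-byte char #6 = F0 9F A5 BD.
Offset 20: leading byte 0xF0 = 11110000 → 4-byte char #7 = F0 92 83 BA.
Offset 24: leading byte 0xF0 = 11110000 → 4-byte char #8 = F0 94 9C 8A.
Leading byte 0xF0 = 11110000 matches 11110xxx → 4-byte sequence.
Byte 1: 0xF0 = 11110000, payload 000 (3 bits).
Byte 2: 0x94 = 10010100 (10xxxxxx ✓), payload 010100.
Byte 3: 0x9C = 10011100 (10xxxxxx ✓), payload 011100.
Byte 4: 0x8A = 10001010 (10xxxxxx ✓), payload 001010.
Concatenate: 000010100011100001010 = 0x1470A (21 bits → U+1470A).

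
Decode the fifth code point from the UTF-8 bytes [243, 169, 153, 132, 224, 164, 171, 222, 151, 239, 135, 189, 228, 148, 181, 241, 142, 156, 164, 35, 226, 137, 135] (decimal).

Offset 0: leading byte 0xF3 = 11110011 → 4-byte char #1 = F3 A9 99 84.
Offset 4: leading byte 0xE0 = 11100000 → 3-byte char #2 = E0 A4 AB.
Offset 7: leading byte 0xDE = 11011110 → 2-byte char #3 = DE 97.
Offset 9: leading byte 0xEF = 11101111 → 3-byte char #4 = EF 87 BD.
Offset 12: leading byte 0xE4 = 11100100 → 3-byte char #5 = E4 94 B5.
Leading byte 0xE4 = 11100100 matches 1110xxxx → 3-byte sequence.
Byte 1: 0xE4 = 11100100, payload 0100 (4 bits).
Byte 2: 0x94 = 10010100 (10xxxxxx ✓), payload 010100.
Byte 3: 0xB5 = 10110101 (10xxxxxx ✓), payload 110101.
Concatenate: 0100010100110101 = 0x4535 (16 bits → U+4535).

U+4535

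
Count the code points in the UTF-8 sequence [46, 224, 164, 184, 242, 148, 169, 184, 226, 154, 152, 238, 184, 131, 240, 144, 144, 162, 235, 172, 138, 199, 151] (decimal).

8

Byte at offset 0: 0x2E = 00101110 → 1-byte char (#1). Advance 1.
Byte at offset 1: 0xE0 = 11100000 → 3-byte char (#2). Advance 3.
Byte at offset 4: 0xF2 = 11110010 → 4-byte char (#3). Advance 4.
Byte at offset 8: 0xE2 = 11100010 → 3-byte char (#4). Advance 3.
Byte at offset 11: 0xEE = 11101110 → 3-byte char (#5). Advance 3.
Byte at offset 14: 0xF0 = 11110000 → 4-byte char (#6). Advance 4.
Byte at offset 18: 0xEB = 11101011 → 3-byte char (#7). Advance 3.
Byte at offset 21: 0xC7 = 11000111 → 2-byte char (#8). Advance 2.
Reached end at offset 23 after 8 code points.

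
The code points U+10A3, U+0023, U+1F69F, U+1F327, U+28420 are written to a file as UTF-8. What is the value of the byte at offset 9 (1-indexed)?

1-indexed offset 9 is 0-indexed offset 8.
U+10A3 → 3-byte form E1 82 A3 at offsets 0–2.
U+0023 → 1-byte form 23 at offsets 3–3.
U+1F69F → 4-byte form F0 9F 9A 9F at offsets 4–7.
U+1F327 → 4-byte form F0 9F 8C A7 at offsets 8–11.
Offset 8 falls in char 4's range; it's byte 1 of F0 9F 8C A7 = 0xF0.

0xF0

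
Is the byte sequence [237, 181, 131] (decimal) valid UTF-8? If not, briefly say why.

Structurally a 3-byte sequence; payload = 0xDD43.
But 0xDD43 is in U+D800–U+DFFF, the surrogate range. Surrogates are not Unicode scalar values and are forbidden in UTF-8.

invalid (encodes a surrogate (U+D800–U+DFFF))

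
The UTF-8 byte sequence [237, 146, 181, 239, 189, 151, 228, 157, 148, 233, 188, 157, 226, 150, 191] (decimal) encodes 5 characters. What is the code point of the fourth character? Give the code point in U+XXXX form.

U+9F1D

Offset 0: leading byte 0xED = 11101101 → 3-byte char #1 = ED 92 B5.
Offset 3: leading byte 0xEF = 11101111 → 3-byte char #2 = EF BD 97.
Offset 6: leading byte 0xE4 = 11100100 → 3-byte char #3 = E4 9D 94.
Offset 9: leading byte 0xE9 = 11101001 → 3-byte char #4 = E9 BC 9D.
Leading byte 0xE9 = 11101001 matches 1110xxxx → 3-byte sequence.
Byte 1: 0xE9 = 11101001, payload 1001 (4 bits).
Byte 2: 0xBC = 10111100 (10xxxxxx ✓), payload 111100.
Byte 3: 0x9D = 10011101 (10xxxxxx ✓), payload 011101.
Concatenate: 1001111100011101 = 0x9F1D (16 bits → U+9F1D).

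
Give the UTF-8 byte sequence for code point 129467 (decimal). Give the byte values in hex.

F0 9F A6 BB

U+1F9BB = 0x1F9BB = 129467 decimal. In range U+10000–U+10FFFF → 4-byte form: 11110xxx 10xxxxxx 10xxxxxx 10xxxxxx.
Binary (21 bits): 000011111100110111011.
Split 3+6+6+6: 000 | 011111 | 100110 | 111011.
Byte 1: 11110000 = 0xF0.
Byte 2: 10011111 = 0x9F.
Byte 3: 10100110 = 0xA6.
Byte 4: 10111011 = 0xBB.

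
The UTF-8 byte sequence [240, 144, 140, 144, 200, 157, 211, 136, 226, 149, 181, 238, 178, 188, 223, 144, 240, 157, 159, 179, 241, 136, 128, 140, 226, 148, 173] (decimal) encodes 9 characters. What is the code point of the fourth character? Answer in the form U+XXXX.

Offset 0: leading byte 0xF0 = 11110000 → 4-byte char #1 = F0 90 8C 90.
Offset 4: leading byte 0xC8 = 11001000 → 2-byte char #2 = C8 9D.
Offset 6: leading byte 0xD3 = 11010011 → 2-byte char #3 = D3 88.
Offset 8: leading byte 0xE2 = 11100010 → 3-byte char #4 = E2 95 B5.
Leading byte 0xE2 = 11100010 matches 1110xxxx → 3-byte sequence.
Byte 1: 0xE2 = 11100010, payload 0010 (4 bits).
Byte 2: 0x95 = 10010101 (10xxxxxx ✓), payload 010101.
Byte 3: 0xB5 = 10110101 (10xxxxxx ✓), payload 110101.
Concatenate: 0010010101110101 = 0x2575 (16 bits → U+2575).

U+2575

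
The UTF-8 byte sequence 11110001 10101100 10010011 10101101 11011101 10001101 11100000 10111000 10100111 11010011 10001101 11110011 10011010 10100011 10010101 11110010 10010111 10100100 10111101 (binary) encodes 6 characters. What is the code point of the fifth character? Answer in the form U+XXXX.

Offset 0: leading byte 0xF1 = 11110001 → 4-byte char #1 = F1 AC 93 AD.
Offset 4: leading byte 0xDD = 11011101 → 2-byte char #2 = DD 8D.
Offset 6: leading byte 0xE0 = 11100000 → 3-byte char #3 = E0 B8 A7.
Offset 9: leading byte 0xD3 = 11010011 → 2-byte char #4 = D3 8D.
Offset 11: leading byte 0xF3 = 11110011 → 4-byte char #5 = F3 9A A3 95.
Leading byte 0xF3 = 11110011 matches 11110xxx → 4-byte sequence.
Byte 1: 0xF3 = 11110011, payload 011 (3 bits).
Byte 2: 0x9A = 10011010 (10xxxxxx ✓), payload 011010.
Byte 3: 0xA3 = 10100011 (10xxxxxx ✓), payload 100011.
Byte 4: 0x95 = 10010101 (10xxxxxx ✓), payload 010101.
Concatenate: 011011010100011010101 = 0xDA8D5 (21 bits → U+DA8D5).

U+DA8D5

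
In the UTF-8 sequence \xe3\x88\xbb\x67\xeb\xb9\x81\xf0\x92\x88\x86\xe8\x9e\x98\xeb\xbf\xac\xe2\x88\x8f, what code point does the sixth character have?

Offset 0: leading byte 0xE3 = 11100011 → 3-byte char #1 = E3 88 BB.
Offset 3: leading byte 0x67 = 01100111 → 1-byte char #2 = 67.
Offset 4: leading byte 0xEB = 11101011 → 3-byte char #3 = EB B9 81.
Offset 7: leading byte 0xF0 = 11110000 → 4-byte char #4 = F0 92 88 86.
Offset 11: leading byte 0xE8 = 11101000 → 3-byte char #5 = E8 9E 98.
Offset 14: leading byte 0xEB = 11101011 → 3-byte char #6 = EB BF AC.
Leading byte 0xEB = 11101011 matches 1110xxxx → 3-byte sequence.
Byte 1: 0xEB = 11101011, payload 1011 (4 bits).
Byte 2: 0xBF = 10111111 (10xxxxxx ✓), payload 111111.
Byte 3: 0xAC = 10101100 (10xxxxxx ✓), payload 101100.
Concatenate: 1011111111101100 = 0xBFEC (16 bits → U+BFEC).

U+BFEC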